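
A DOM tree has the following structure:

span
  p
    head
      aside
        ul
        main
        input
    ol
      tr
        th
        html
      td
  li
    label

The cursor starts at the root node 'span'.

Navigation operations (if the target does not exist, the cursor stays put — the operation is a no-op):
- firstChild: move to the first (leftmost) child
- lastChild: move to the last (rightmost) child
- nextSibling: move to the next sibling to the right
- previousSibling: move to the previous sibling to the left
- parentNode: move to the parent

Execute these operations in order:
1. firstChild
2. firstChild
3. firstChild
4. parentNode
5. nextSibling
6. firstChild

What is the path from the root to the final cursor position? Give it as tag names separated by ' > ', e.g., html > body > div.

After 1 (firstChild): p
After 2 (firstChild): head
After 3 (firstChild): aside
After 4 (parentNode): head
After 5 (nextSibling): ol
After 6 (firstChild): tr

Answer: span > p > ol > tr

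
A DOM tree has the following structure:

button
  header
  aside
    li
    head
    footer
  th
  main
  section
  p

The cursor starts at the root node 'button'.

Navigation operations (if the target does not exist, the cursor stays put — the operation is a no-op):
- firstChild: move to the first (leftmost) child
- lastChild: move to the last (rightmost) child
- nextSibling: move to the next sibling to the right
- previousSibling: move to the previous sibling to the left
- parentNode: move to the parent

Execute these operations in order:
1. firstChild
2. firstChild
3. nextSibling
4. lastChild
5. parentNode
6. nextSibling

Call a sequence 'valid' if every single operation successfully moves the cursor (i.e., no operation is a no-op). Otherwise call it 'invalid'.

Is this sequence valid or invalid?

After 1 (firstChild): header
After 2 (firstChild): header (no-op, stayed)
After 3 (nextSibling): aside
After 4 (lastChild): footer
After 5 (parentNode): aside
After 6 (nextSibling): th

Answer: invalid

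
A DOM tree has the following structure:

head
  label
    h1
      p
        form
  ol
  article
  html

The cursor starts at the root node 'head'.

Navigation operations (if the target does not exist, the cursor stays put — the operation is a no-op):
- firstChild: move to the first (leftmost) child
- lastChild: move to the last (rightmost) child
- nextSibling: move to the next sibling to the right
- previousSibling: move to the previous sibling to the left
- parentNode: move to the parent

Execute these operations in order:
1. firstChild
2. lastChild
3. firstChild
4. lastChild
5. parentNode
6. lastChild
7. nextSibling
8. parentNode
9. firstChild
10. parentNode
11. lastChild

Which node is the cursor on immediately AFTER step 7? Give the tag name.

Answer: form

Derivation:
After 1 (firstChild): label
After 2 (lastChild): h1
After 3 (firstChild): p
After 4 (lastChild): form
After 5 (parentNode): p
After 6 (lastChild): form
After 7 (nextSibling): form (no-op, stayed)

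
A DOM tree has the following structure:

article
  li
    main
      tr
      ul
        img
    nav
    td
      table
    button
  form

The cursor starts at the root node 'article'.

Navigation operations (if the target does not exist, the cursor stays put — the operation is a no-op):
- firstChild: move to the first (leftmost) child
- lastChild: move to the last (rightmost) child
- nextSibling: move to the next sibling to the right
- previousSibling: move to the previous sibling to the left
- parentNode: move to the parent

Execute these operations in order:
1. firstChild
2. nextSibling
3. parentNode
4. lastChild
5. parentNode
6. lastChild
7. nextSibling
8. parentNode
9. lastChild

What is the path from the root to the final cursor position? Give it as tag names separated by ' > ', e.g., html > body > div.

After 1 (firstChild): li
After 2 (nextSibling): form
After 3 (parentNode): article
After 4 (lastChild): form
After 5 (parentNode): article
After 6 (lastChild): form
After 7 (nextSibling): form (no-op, stayed)
After 8 (parentNode): article
After 9 (lastChild): form

Answer: article > form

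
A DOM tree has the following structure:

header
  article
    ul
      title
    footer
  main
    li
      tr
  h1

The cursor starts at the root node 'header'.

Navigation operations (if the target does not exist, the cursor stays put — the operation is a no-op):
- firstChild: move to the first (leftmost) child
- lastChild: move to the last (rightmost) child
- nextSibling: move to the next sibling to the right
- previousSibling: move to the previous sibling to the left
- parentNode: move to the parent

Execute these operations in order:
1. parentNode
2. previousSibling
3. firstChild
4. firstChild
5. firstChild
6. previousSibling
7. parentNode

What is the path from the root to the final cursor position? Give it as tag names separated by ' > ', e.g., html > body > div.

After 1 (parentNode): header (no-op, stayed)
After 2 (previousSibling): header (no-op, stayed)
After 3 (firstChild): article
After 4 (firstChild): ul
After 5 (firstChild): title
After 6 (previousSibling): title (no-op, stayed)
After 7 (parentNode): ul

Answer: header > article > ul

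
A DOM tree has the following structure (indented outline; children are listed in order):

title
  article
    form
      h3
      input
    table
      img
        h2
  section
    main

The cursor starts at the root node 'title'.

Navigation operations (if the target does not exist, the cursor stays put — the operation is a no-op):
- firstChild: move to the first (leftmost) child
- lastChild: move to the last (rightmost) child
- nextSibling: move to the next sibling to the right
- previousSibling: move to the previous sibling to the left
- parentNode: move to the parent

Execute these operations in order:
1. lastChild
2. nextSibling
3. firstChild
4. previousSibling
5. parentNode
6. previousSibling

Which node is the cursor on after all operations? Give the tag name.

After 1 (lastChild): section
After 2 (nextSibling): section (no-op, stayed)
After 3 (firstChild): main
After 4 (previousSibling): main (no-op, stayed)
After 5 (parentNode): section
After 6 (previousSibling): article

Answer: article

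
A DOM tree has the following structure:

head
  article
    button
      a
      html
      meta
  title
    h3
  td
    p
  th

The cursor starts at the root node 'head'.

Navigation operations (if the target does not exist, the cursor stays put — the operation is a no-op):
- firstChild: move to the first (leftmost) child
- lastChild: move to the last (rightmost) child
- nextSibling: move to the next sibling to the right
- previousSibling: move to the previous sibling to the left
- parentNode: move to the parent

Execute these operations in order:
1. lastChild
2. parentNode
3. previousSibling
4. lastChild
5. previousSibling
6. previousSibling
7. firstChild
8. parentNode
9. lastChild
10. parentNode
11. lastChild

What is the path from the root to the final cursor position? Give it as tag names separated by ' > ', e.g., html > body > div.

Answer: head > title > h3

Derivation:
After 1 (lastChild): th
After 2 (parentNode): head
After 3 (previousSibling): head (no-op, stayed)
After 4 (lastChild): th
After 5 (previousSibling): td
After 6 (previousSibling): title
After 7 (firstChild): h3
After 8 (parentNode): title
After 9 (lastChild): h3
After 10 (parentNode): title
After 11 (lastChild): h3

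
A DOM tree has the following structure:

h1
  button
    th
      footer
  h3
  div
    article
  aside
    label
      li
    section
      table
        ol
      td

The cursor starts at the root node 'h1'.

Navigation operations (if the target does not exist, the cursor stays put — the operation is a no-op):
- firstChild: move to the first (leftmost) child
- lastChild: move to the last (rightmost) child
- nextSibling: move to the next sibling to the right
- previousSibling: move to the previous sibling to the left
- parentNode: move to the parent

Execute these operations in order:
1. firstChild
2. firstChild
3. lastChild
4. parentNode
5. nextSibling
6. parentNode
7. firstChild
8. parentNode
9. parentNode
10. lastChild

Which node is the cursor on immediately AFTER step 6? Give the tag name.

After 1 (firstChild): button
After 2 (firstChild): th
After 3 (lastChild): footer
After 4 (parentNode): th
After 5 (nextSibling): th (no-op, stayed)
After 6 (parentNode): button

Answer: button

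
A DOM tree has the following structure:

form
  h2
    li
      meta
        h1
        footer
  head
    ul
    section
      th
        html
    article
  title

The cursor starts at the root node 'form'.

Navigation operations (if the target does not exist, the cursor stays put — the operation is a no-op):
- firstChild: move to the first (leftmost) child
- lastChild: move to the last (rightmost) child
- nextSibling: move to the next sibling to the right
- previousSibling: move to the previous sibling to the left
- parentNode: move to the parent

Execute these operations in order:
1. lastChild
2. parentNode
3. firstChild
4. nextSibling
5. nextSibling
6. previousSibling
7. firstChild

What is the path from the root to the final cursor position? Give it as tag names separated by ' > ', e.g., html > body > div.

Answer: form > head > ul

Derivation:
After 1 (lastChild): title
After 2 (parentNode): form
After 3 (firstChild): h2
After 4 (nextSibling): head
After 5 (nextSibling): title
After 6 (previousSibling): head
After 7 (firstChild): ul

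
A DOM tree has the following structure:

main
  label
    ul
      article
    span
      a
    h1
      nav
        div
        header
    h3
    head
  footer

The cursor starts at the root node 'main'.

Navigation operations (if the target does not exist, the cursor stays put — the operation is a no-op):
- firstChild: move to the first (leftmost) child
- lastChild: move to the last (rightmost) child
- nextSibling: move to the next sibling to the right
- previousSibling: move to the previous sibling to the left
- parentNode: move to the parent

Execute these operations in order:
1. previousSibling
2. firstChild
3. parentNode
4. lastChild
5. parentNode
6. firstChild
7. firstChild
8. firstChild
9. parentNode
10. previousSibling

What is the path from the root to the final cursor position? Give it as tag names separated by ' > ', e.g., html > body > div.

After 1 (previousSibling): main (no-op, stayed)
After 2 (firstChild): label
After 3 (parentNode): main
After 4 (lastChild): footer
After 5 (parentNode): main
After 6 (firstChild): label
After 7 (firstChild): ul
After 8 (firstChild): article
After 9 (parentNode): ul
After 10 (previousSibling): ul (no-op, stayed)

Answer: main > label > ul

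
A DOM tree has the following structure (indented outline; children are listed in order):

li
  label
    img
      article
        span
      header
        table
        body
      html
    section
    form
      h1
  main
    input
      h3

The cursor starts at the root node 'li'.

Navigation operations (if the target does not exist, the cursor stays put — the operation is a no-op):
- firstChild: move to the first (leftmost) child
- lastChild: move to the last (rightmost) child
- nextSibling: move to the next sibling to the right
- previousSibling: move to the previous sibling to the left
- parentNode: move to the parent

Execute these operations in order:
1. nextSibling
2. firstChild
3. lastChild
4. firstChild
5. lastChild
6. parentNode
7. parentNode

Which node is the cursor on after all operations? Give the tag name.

After 1 (nextSibling): li (no-op, stayed)
After 2 (firstChild): label
After 3 (lastChild): form
After 4 (firstChild): h1
After 5 (lastChild): h1 (no-op, stayed)
After 6 (parentNode): form
After 7 (parentNode): label

Answer: label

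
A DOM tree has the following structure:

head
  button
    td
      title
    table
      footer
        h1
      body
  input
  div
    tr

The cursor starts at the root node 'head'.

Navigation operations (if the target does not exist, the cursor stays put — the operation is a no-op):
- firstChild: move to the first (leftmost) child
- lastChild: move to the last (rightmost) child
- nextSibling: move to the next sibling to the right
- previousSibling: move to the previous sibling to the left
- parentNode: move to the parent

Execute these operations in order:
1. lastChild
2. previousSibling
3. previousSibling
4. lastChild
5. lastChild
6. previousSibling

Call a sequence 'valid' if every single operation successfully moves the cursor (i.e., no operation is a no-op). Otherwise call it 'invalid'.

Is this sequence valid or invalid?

Answer: valid

Derivation:
After 1 (lastChild): div
After 2 (previousSibling): input
After 3 (previousSibling): button
After 4 (lastChild): table
After 5 (lastChild): body
After 6 (previousSibling): footer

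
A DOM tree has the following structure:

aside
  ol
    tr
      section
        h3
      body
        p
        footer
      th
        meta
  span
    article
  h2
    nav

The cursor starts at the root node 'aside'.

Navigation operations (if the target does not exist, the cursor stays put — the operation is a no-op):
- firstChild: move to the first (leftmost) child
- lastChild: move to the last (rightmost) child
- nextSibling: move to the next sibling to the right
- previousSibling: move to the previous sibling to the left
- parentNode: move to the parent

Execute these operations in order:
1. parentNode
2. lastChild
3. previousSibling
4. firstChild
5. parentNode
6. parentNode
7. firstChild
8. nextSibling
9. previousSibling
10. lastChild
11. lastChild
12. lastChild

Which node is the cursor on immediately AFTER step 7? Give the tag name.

After 1 (parentNode): aside (no-op, stayed)
After 2 (lastChild): h2
After 3 (previousSibling): span
After 4 (firstChild): article
After 5 (parentNode): span
After 6 (parentNode): aside
After 7 (firstChild): ol

Answer: ol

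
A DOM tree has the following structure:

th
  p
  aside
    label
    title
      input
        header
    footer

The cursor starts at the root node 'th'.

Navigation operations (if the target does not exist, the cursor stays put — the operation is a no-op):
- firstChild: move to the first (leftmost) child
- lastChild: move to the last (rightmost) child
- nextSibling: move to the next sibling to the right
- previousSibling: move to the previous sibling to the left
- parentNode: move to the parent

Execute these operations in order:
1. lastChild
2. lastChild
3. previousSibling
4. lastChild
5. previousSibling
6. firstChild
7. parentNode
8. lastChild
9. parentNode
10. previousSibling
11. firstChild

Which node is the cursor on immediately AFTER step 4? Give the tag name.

Answer: input

Derivation:
After 1 (lastChild): aside
After 2 (lastChild): footer
After 3 (previousSibling): title
After 4 (lastChild): input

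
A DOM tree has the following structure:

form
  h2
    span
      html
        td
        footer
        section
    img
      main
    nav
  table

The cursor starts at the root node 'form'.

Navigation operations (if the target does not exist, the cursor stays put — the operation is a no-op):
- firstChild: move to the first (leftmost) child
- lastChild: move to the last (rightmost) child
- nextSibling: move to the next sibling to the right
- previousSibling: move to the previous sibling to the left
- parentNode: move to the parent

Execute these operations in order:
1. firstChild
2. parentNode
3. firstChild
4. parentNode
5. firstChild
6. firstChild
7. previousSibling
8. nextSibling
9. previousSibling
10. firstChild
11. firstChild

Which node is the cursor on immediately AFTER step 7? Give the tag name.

After 1 (firstChild): h2
After 2 (parentNode): form
After 3 (firstChild): h2
After 4 (parentNode): form
After 5 (firstChild): h2
After 6 (firstChild): span
After 7 (previousSibling): span (no-op, stayed)

Answer: span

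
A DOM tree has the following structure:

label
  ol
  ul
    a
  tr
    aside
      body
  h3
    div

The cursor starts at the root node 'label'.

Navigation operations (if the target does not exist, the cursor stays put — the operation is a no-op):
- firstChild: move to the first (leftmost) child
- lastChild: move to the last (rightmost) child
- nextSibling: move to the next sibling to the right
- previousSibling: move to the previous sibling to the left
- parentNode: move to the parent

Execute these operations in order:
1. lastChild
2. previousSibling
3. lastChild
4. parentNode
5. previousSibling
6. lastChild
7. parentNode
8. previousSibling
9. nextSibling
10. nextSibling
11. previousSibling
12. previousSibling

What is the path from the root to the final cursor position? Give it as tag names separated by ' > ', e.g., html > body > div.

Answer: label > ol

Derivation:
After 1 (lastChild): h3
After 2 (previousSibling): tr
After 3 (lastChild): aside
After 4 (parentNode): tr
After 5 (previousSibling): ul
After 6 (lastChild): a
After 7 (parentNode): ul
After 8 (previousSibling): ol
After 9 (nextSibling): ul
After 10 (nextSibling): tr
After 11 (previousSibling): ul
After 12 (previousSibling): ol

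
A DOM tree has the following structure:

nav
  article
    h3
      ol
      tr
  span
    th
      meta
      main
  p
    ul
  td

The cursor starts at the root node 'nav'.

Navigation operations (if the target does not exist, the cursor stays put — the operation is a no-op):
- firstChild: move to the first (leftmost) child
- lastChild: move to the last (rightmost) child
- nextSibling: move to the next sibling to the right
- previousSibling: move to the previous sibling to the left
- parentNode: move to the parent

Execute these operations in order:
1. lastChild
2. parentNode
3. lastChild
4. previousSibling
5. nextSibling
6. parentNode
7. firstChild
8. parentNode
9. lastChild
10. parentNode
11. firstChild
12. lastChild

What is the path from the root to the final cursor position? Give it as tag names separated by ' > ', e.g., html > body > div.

Answer: nav > article > h3

Derivation:
After 1 (lastChild): td
After 2 (parentNode): nav
After 3 (lastChild): td
After 4 (previousSibling): p
After 5 (nextSibling): td
After 6 (parentNode): nav
After 7 (firstChild): article
After 8 (parentNode): nav
After 9 (lastChild): td
After 10 (parentNode): nav
After 11 (firstChild): article
After 12 (lastChild): h3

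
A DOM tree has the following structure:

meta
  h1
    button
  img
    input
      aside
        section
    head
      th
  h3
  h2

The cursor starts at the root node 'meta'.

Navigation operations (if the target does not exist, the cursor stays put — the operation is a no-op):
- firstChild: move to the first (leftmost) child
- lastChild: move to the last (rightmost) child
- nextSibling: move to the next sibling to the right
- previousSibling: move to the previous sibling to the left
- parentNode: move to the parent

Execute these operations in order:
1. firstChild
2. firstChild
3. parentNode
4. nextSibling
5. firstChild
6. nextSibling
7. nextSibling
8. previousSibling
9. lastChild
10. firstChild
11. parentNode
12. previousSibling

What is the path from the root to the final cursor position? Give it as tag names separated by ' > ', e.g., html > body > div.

After 1 (firstChild): h1
After 2 (firstChild): button
After 3 (parentNode): h1
After 4 (nextSibling): img
After 5 (firstChild): input
After 6 (nextSibling): head
After 7 (nextSibling): head (no-op, stayed)
After 8 (previousSibling): input
After 9 (lastChild): aside
After 10 (firstChild): section
After 11 (parentNode): aside
After 12 (previousSibling): aside (no-op, stayed)

Answer: meta > img > input > aside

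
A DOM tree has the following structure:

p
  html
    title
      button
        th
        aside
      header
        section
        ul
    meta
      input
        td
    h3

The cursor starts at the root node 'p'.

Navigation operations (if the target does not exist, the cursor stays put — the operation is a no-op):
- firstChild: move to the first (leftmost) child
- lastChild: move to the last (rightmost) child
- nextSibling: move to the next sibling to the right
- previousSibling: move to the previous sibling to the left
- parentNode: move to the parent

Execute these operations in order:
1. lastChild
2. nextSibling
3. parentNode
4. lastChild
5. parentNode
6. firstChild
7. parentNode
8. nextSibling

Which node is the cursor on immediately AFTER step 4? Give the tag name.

Answer: html

Derivation:
After 1 (lastChild): html
After 2 (nextSibling): html (no-op, stayed)
After 3 (parentNode): p
After 4 (lastChild): html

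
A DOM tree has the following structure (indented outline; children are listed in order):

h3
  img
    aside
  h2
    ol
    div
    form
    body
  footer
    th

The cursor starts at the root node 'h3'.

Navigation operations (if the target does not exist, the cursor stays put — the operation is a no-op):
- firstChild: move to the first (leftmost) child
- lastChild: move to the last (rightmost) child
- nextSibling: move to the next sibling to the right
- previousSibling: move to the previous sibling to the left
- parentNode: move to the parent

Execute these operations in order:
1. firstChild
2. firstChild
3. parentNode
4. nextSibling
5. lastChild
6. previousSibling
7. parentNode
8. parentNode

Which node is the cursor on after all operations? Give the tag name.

Answer: h3

Derivation:
After 1 (firstChild): img
After 2 (firstChild): aside
After 3 (parentNode): img
After 4 (nextSibling): h2
After 5 (lastChild): body
After 6 (previousSibling): form
After 7 (parentNode): h2
After 8 (parentNode): h3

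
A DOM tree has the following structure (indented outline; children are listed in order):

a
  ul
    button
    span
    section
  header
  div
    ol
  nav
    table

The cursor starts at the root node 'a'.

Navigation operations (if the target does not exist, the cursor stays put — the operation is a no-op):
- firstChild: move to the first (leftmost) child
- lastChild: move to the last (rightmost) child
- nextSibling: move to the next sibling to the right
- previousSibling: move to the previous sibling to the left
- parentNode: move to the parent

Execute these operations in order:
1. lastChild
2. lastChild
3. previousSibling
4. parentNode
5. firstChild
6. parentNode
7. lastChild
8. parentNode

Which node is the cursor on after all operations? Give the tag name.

After 1 (lastChild): nav
After 2 (lastChild): table
After 3 (previousSibling): table (no-op, stayed)
After 4 (parentNode): nav
After 5 (firstChild): table
After 6 (parentNode): nav
After 7 (lastChild): table
After 8 (parentNode): nav

Answer: nav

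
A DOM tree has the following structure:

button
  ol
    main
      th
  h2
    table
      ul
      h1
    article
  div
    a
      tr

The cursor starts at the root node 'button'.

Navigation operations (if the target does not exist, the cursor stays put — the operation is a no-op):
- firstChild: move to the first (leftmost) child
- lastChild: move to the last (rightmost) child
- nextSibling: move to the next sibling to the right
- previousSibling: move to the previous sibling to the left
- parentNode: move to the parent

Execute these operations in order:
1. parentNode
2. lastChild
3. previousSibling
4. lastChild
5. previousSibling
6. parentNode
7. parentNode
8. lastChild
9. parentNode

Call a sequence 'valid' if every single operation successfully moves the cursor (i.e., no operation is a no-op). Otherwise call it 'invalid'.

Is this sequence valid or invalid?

Answer: invalid

Derivation:
After 1 (parentNode): button (no-op, stayed)
After 2 (lastChild): div
After 3 (previousSibling): h2
After 4 (lastChild): article
After 5 (previousSibling): table
After 6 (parentNode): h2
After 7 (parentNode): button
After 8 (lastChild): div
After 9 (parentNode): button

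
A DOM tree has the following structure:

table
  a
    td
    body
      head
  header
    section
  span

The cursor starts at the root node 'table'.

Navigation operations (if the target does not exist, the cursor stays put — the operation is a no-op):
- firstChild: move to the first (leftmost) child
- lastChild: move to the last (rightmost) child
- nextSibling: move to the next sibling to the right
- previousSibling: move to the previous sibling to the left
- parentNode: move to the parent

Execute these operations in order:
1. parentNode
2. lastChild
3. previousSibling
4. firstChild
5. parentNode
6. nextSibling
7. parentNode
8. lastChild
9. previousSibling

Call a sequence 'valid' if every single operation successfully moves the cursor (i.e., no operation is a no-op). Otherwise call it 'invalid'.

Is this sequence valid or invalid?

Answer: invalid

Derivation:
After 1 (parentNode): table (no-op, stayed)
After 2 (lastChild): span
After 3 (previousSibling): header
After 4 (firstChild): section
After 5 (parentNode): header
After 6 (nextSibling): span
After 7 (parentNode): table
After 8 (lastChild): span
After 9 (previousSibling): header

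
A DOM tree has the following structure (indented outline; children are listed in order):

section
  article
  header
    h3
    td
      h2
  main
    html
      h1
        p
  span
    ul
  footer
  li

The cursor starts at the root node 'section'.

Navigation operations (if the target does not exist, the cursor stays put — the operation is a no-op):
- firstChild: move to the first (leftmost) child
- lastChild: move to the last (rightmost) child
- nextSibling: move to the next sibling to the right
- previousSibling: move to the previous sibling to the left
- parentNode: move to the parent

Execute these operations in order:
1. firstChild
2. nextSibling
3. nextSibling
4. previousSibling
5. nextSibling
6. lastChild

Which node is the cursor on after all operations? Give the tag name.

Answer: html

Derivation:
After 1 (firstChild): article
After 2 (nextSibling): header
After 3 (nextSibling): main
After 4 (previousSibling): header
After 5 (nextSibling): main
After 6 (lastChild): html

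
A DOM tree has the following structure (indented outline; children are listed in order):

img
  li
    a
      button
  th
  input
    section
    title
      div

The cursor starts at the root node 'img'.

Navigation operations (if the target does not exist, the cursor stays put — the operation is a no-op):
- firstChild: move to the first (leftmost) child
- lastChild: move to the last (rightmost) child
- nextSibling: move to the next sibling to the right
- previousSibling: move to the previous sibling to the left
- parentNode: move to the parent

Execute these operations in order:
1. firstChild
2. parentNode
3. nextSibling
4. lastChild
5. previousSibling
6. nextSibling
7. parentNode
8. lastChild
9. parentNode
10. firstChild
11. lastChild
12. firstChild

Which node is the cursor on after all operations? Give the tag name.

After 1 (firstChild): li
After 2 (parentNode): img
After 3 (nextSibling): img (no-op, stayed)
After 4 (lastChild): input
After 5 (previousSibling): th
After 6 (nextSibling): input
After 7 (parentNode): img
After 8 (lastChild): input
After 9 (parentNode): img
After 10 (firstChild): li
After 11 (lastChild): a
After 12 (firstChild): button

Answer: button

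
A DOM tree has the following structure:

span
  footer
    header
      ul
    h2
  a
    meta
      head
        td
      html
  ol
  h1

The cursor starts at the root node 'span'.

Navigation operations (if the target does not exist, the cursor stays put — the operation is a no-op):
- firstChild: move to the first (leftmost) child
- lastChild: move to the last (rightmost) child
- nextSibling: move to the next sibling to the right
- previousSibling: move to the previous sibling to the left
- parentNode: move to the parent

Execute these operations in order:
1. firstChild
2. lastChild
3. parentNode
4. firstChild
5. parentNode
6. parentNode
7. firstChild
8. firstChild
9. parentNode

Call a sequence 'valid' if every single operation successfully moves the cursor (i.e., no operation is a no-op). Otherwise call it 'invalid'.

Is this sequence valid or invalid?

After 1 (firstChild): footer
After 2 (lastChild): h2
After 3 (parentNode): footer
After 4 (firstChild): header
After 5 (parentNode): footer
After 6 (parentNode): span
After 7 (firstChild): footer
After 8 (firstChild): header
After 9 (parentNode): footer

Answer: valid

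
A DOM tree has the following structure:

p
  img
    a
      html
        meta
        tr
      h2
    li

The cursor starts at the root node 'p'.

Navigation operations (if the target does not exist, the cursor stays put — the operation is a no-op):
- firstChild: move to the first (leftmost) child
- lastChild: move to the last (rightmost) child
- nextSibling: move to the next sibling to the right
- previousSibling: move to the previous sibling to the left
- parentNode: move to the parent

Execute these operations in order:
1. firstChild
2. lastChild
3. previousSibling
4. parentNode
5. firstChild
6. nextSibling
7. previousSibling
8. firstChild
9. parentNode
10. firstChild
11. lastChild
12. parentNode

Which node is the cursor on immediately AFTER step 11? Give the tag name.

After 1 (firstChild): img
After 2 (lastChild): li
After 3 (previousSibling): a
After 4 (parentNode): img
After 5 (firstChild): a
After 6 (nextSibling): li
After 7 (previousSibling): a
After 8 (firstChild): html
After 9 (parentNode): a
After 10 (firstChild): html
After 11 (lastChild): tr

Answer: tr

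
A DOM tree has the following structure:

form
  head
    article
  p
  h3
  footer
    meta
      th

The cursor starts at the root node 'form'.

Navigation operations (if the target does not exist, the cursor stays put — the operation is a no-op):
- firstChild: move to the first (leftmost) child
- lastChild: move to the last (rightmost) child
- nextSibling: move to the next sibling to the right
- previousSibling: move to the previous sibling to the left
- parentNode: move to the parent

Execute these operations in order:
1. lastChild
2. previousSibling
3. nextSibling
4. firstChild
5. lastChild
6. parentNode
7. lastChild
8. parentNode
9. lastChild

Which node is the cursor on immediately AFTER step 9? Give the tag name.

After 1 (lastChild): footer
After 2 (previousSibling): h3
After 3 (nextSibling): footer
After 4 (firstChild): meta
After 5 (lastChild): th
After 6 (parentNode): meta
After 7 (lastChild): th
After 8 (parentNode): meta
After 9 (lastChild): th

Answer: th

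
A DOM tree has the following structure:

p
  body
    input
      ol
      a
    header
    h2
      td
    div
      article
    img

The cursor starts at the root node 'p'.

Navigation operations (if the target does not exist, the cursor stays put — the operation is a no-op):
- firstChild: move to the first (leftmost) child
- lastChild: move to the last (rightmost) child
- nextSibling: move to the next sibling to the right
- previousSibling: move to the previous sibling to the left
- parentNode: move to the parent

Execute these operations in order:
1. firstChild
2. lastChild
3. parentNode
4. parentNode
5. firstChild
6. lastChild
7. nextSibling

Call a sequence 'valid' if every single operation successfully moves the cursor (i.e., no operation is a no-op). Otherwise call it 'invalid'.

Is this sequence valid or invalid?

After 1 (firstChild): body
After 2 (lastChild): img
After 3 (parentNode): body
After 4 (parentNode): p
After 5 (firstChild): body
After 6 (lastChild): img
After 7 (nextSibling): img (no-op, stayed)

Answer: invalid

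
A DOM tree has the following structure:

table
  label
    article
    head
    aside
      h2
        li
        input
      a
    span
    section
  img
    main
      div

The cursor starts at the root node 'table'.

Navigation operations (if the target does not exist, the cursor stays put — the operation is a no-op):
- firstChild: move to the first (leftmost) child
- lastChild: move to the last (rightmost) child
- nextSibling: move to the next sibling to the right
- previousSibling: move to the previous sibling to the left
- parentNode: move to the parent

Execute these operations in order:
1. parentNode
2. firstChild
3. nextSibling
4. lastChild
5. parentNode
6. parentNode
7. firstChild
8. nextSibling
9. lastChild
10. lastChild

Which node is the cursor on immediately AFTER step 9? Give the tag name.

Answer: main

Derivation:
After 1 (parentNode): table (no-op, stayed)
After 2 (firstChild): label
After 3 (nextSibling): img
After 4 (lastChild): main
After 5 (parentNode): img
After 6 (parentNode): table
After 7 (firstChild): label
After 8 (nextSibling): img
After 9 (lastChild): main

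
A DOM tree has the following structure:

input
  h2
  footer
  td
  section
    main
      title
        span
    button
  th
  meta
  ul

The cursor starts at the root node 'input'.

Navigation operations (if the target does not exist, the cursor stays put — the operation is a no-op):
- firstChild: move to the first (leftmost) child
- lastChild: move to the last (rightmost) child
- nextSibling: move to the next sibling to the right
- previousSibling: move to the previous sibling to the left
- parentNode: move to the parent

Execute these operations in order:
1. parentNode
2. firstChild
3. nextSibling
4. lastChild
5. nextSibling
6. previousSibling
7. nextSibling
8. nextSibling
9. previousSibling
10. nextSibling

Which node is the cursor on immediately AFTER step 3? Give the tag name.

Answer: footer

Derivation:
After 1 (parentNode): input (no-op, stayed)
After 2 (firstChild): h2
After 3 (nextSibling): footer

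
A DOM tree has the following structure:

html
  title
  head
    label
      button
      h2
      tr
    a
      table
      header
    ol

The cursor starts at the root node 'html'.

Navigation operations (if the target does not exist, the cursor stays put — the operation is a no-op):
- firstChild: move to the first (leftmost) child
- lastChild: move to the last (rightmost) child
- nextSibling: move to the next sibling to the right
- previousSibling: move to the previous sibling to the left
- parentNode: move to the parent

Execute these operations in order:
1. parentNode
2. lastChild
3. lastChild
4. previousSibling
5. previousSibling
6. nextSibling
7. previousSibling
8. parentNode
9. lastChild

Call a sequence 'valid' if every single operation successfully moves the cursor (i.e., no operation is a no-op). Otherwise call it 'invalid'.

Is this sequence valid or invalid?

Answer: invalid

Derivation:
After 1 (parentNode): html (no-op, stayed)
After 2 (lastChild): head
After 3 (lastChild): ol
After 4 (previousSibling): a
After 5 (previousSibling): label
After 6 (nextSibling): a
After 7 (previousSibling): label
After 8 (parentNode): head
After 9 (lastChild): ol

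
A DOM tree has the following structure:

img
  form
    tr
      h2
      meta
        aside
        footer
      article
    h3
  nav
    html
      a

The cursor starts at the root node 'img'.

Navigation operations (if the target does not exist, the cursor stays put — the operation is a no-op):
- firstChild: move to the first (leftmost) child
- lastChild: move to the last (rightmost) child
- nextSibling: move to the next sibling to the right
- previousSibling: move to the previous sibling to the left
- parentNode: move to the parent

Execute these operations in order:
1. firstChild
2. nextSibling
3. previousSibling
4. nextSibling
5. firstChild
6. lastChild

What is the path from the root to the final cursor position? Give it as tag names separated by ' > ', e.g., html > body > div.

Answer: img > nav > html > a

Derivation:
After 1 (firstChild): form
After 2 (nextSibling): nav
After 3 (previousSibling): form
After 4 (nextSibling): nav
After 5 (firstChild): html
After 6 (lastChild): a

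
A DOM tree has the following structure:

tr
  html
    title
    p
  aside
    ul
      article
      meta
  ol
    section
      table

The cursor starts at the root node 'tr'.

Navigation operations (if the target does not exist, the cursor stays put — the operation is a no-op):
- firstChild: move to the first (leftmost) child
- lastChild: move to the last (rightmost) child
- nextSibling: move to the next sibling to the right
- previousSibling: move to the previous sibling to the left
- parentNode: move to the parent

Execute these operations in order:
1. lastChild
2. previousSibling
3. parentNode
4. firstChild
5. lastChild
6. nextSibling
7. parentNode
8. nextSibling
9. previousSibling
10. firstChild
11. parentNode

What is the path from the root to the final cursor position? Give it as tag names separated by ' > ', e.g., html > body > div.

After 1 (lastChild): ol
After 2 (previousSibling): aside
After 3 (parentNode): tr
After 4 (firstChild): html
After 5 (lastChild): p
After 6 (nextSibling): p (no-op, stayed)
After 7 (parentNode): html
After 8 (nextSibling): aside
After 9 (previousSibling): html
After 10 (firstChild): title
After 11 (parentNode): html

Answer: tr > html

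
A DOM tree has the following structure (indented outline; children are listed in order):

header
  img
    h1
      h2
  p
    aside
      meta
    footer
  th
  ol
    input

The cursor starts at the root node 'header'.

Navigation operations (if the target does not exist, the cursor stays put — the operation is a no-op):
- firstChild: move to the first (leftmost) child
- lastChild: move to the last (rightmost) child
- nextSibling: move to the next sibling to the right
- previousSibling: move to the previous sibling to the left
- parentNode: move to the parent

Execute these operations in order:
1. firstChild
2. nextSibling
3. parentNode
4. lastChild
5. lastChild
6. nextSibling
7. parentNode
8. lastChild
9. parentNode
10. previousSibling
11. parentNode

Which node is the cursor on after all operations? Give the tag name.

Answer: header

Derivation:
After 1 (firstChild): img
After 2 (nextSibling): p
After 3 (parentNode): header
After 4 (lastChild): ol
After 5 (lastChild): input
After 6 (nextSibling): input (no-op, stayed)
After 7 (parentNode): ol
After 8 (lastChild): input
After 9 (parentNode): ol
After 10 (previousSibling): th
After 11 (parentNode): header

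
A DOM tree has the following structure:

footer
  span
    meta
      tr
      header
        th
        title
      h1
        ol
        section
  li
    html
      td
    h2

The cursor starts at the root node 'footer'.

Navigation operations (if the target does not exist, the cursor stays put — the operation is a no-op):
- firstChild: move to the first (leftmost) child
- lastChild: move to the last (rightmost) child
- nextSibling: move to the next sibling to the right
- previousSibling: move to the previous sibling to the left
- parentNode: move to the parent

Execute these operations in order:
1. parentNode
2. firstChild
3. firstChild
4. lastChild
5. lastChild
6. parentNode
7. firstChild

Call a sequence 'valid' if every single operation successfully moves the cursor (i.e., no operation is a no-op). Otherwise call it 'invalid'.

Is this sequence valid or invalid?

Answer: invalid

Derivation:
After 1 (parentNode): footer (no-op, stayed)
After 2 (firstChild): span
After 3 (firstChild): meta
After 4 (lastChild): h1
After 5 (lastChild): section
After 6 (parentNode): h1
After 7 (firstChild): ol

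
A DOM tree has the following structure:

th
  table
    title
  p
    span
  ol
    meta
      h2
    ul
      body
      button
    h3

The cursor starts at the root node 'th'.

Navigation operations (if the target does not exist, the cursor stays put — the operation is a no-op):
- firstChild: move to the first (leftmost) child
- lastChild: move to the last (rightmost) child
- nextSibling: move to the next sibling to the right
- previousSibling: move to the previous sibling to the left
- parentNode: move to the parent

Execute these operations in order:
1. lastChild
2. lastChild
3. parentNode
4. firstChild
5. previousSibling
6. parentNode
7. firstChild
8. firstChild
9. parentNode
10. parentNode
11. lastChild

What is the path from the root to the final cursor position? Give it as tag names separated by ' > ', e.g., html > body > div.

After 1 (lastChild): ol
After 2 (lastChild): h3
After 3 (parentNode): ol
After 4 (firstChild): meta
After 5 (previousSibling): meta (no-op, stayed)
After 6 (parentNode): ol
After 7 (firstChild): meta
After 8 (firstChild): h2
After 9 (parentNode): meta
After 10 (parentNode): ol
After 11 (lastChild): h3

Answer: th > ol > h3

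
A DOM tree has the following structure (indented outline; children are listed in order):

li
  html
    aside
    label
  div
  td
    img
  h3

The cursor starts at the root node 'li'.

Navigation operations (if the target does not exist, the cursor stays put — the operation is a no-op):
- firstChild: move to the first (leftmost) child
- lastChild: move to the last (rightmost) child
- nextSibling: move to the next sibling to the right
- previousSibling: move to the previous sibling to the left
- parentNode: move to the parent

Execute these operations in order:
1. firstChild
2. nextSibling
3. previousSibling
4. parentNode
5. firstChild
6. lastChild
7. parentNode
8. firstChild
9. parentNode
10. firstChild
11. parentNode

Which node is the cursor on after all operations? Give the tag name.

After 1 (firstChild): html
After 2 (nextSibling): div
After 3 (previousSibling): html
After 4 (parentNode): li
After 5 (firstChild): html
After 6 (lastChild): label
After 7 (parentNode): html
After 8 (firstChild): aside
After 9 (parentNode): html
After 10 (firstChild): aside
After 11 (parentNode): html

Answer: html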